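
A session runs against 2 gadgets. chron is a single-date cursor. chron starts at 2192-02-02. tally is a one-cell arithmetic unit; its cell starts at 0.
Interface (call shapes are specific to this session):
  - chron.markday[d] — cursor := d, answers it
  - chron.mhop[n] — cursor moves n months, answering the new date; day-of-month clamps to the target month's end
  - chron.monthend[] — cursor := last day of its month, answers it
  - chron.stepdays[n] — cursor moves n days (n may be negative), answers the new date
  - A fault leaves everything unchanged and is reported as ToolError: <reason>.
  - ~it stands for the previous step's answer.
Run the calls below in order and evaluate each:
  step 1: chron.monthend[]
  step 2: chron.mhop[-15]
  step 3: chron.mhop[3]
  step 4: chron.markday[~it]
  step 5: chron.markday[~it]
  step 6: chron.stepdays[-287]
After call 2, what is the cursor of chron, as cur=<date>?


CALL chron.monthend[]
RET  2192-02-29
CALL chron.mhop[n='-15']
RET  2190-11-29
CALL chron.mhop[n='3']
RET  2191-02-28
CALL chron.markday[d='~it']
RET  2191-02-28
CALL chron.markday[d='~it']
RET  2191-02-28
CALL chron.stepdays[n='-287']
RET  2190-05-17

Answer: cur=2190-11-29


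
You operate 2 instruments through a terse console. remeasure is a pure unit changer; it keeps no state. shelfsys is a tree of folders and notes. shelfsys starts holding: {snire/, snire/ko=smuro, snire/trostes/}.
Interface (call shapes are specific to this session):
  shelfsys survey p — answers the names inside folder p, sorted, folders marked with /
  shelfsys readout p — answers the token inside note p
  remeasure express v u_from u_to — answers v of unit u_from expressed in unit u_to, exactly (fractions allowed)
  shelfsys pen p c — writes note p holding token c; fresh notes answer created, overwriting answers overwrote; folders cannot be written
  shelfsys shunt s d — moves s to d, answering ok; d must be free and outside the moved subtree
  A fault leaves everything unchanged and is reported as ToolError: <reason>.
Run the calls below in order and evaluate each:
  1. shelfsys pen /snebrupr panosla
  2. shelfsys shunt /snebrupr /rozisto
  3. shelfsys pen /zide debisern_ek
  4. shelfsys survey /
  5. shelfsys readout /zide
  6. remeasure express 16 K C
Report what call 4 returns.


Do: shelfsys pen[p: /snebrupr; c: panosla]
See: created
Do: shelfsys shunt[s: /snebrupr; d: /rozisto]
See: ok
Do: shelfsys pen[p: /zide; c: debisern_ek]
See: created
Do: shelfsys survey[p: /]
See: [rozisto, snire/, zide]
Do: shelfsys readout[p: /zide]
See: debisern_ek
Do: remeasure express[v: 16; u_from: K; u_to: C]
See: -5143/20

Answer: [rozisto, snire/, zide]


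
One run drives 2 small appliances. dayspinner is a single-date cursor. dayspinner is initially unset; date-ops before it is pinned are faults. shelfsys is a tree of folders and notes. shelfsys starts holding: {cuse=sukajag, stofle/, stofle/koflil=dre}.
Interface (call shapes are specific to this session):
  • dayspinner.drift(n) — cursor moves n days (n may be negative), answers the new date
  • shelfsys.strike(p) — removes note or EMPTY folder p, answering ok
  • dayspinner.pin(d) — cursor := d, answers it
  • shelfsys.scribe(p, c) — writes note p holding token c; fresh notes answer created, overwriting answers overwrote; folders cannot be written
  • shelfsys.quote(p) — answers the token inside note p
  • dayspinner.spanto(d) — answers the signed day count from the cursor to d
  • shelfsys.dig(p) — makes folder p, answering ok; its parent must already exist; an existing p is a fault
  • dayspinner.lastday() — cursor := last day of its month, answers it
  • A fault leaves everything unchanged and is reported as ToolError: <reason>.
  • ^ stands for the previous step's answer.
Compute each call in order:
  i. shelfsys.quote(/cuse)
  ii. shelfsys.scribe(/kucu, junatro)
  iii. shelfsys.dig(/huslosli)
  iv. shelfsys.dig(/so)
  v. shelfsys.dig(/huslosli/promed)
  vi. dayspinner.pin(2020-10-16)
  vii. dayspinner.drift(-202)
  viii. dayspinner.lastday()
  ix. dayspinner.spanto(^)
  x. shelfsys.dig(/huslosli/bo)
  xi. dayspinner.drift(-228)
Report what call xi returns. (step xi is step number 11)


Answer: 2019-08-16

Derivation:
-> quote(p: /cuse)
<- sukajag
-> scribe(p: /kucu, c: junatro)
<- created
-> dig(p: /huslosli)
<- ok
-> dig(p: /so)
<- ok
-> dig(p: /huslosli/promed)
<- ok
-> pin(d: 2020-10-16)
<- 2020-10-16
-> drift(n: -202)
<- 2020-03-28
-> lastday()
<- 2020-03-31
-> spanto(d: ^)
<- 0
-> dig(p: /huslosli/bo)
<- ok
-> drift(n: -228)
<- 2019-08-16


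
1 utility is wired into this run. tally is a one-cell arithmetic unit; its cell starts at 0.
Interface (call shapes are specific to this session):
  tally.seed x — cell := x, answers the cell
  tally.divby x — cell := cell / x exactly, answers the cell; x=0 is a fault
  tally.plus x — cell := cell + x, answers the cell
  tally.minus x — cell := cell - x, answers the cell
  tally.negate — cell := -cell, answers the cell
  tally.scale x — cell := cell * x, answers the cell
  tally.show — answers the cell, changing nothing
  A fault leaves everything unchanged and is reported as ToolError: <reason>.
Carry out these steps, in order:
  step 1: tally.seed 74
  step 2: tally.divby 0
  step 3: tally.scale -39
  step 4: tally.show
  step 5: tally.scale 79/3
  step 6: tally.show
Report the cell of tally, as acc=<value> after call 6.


CALL seed[74]
RET  74
CALL divby[0]
RET  ToolError: division by zero
CALL scale[-39]
RET  -2886
CALL show[]
RET  -2886
CALL scale[79/3]
RET  -75998
CALL show[]
RET  -75998

Answer: acc=-75998


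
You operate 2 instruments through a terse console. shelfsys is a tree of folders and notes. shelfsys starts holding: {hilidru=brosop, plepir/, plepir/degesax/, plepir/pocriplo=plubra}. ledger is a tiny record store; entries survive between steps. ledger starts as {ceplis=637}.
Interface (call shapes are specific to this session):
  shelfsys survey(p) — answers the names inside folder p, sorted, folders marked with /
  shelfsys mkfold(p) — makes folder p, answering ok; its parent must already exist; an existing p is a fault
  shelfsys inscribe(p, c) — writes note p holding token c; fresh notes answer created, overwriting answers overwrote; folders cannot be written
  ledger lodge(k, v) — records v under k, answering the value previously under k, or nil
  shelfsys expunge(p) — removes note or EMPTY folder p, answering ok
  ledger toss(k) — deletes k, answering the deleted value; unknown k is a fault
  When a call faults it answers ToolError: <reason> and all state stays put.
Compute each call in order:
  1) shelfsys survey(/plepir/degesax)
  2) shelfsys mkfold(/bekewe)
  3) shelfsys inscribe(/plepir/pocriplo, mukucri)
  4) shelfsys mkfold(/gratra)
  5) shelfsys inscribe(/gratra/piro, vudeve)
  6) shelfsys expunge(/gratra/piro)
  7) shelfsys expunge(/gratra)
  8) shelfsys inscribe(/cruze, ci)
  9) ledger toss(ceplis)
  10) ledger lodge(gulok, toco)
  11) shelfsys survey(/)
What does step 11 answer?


Answer: [bekewe/, cruze, hilidru, plepir/]

Derivation:
$ shelfsys survey p='/plepir/degesax'
[out] []
$ shelfsys mkfold p='/bekewe'
[out] ok
$ shelfsys inscribe p='/plepir/pocriplo' c='mukucri'
[out] overwrote
$ shelfsys mkfold p='/gratra'
[out] ok
$ shelfsys inscribe p='/gratra/piro' c='vudeve'
[out] created
$ shelfsys expunge p='/gratra/piro'
[out] ok
$ shelfsys expunge p='/gratra'
[out] ok
$ shelfsys inscribe p='/cruze' c='ci'
[out] created
$ ledger toss k='ceplis'
[out] 637
$ ledger lodge k='gulok' v='toco'
[out] nil
$ shelfsys survey p='/'
[out] [bekewe/, cruze, hilidru, plepir/]


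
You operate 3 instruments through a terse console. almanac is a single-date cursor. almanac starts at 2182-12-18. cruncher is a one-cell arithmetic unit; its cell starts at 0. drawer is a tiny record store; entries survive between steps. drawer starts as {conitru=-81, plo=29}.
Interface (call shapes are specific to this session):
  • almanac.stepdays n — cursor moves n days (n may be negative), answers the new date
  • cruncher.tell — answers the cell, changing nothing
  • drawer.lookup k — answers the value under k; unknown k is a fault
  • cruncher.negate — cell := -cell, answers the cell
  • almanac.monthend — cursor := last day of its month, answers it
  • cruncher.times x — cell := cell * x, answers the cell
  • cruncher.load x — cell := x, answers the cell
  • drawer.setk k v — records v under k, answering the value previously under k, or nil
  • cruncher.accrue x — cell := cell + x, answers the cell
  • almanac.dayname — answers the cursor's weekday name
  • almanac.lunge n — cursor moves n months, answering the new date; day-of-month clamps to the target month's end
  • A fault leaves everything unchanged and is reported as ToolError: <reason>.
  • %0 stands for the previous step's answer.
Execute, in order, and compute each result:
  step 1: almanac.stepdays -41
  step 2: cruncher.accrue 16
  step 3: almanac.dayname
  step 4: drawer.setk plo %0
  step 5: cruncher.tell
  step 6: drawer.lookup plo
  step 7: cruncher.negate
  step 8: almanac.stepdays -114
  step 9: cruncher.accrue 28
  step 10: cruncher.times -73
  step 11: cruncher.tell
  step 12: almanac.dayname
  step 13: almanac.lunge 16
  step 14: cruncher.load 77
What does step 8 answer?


Answer: 2182-07-16

Derivation:
·→ almanac.stepdays(n: -41)
·← 2182-11-07
·→ cruncher.accrue(x: 16)
·← 16
·→ almanac.dayname()
·← Thursday
·→ drawer.setk(k: plo, v: %0)
·← 29
·→ cruncher.tell()
·← 16
·→ drawer.lookup(k: plo)
·← Thursday
·→ cruncher.negate()
·← -16
·→ almanac.stepdays(n: -114)
·← 2182-07-16
·→ cruncher.accrue(x: 28)
·← 12
·→ cruncher.times(x: -73)
·← -876
·→ cruncher.tell()
·← -876
·→ almanac.dayname()
·← Tuesday
·→ almanac.lunge(n: 16)
·← 2183-11-16
·→ cruncher.load(x: 77)
·← 77


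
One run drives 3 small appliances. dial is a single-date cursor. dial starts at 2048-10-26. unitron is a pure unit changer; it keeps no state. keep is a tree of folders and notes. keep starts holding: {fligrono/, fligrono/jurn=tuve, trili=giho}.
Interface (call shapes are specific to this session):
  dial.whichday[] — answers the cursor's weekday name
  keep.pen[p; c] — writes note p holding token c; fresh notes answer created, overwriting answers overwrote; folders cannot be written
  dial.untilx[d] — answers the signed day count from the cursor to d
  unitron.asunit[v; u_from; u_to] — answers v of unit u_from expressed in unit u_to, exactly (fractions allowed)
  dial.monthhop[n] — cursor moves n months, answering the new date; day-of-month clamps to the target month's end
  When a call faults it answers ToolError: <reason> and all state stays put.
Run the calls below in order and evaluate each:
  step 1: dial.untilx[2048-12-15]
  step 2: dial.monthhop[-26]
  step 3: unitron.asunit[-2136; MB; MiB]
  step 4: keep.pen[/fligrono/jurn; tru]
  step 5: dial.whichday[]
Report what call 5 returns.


CALL dial.untilx[d: 2048-12-15]
RET  50
CALL dial.monthhop[n: -26]
RET  2046-08-26
CALL unitron.asunit[v: -2136; u_from: MB; u_to: MiB]
RET  -4171875/2048
CALL keep.pen[p: /fligrono/jurn; c: tru]
RET  overwrote
CALL dial.whichday[]
RET  Sunday

Answer: Sunday


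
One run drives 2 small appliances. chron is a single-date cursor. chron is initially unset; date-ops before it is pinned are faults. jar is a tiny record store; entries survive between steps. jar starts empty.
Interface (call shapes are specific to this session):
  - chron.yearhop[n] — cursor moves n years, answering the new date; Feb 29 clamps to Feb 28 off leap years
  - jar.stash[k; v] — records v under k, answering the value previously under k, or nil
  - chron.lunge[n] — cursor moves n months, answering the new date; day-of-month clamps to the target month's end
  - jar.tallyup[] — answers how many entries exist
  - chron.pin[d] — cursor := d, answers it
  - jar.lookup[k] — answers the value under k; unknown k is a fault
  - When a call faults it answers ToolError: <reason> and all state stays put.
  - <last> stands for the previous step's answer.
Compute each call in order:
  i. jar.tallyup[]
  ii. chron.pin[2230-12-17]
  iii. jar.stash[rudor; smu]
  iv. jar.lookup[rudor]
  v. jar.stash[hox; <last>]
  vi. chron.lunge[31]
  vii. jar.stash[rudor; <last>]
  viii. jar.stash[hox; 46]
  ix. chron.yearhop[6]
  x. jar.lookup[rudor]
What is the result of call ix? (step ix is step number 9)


Answer: 2239-07-17

Derivation:
Next I call tallyup, and get 0.
Invoking pin using 2230-12-17, and observe 2230-12-17.
I use stash using rudor, smu, — result: nil.
I run lookup using rudor, — result: smu.
Now I run stash using hox, <last>, giving nil.
I try lunge using 31, — result: 2233-07-17.
I use stash using rudor, <last>, yielding smu.
Now I run stash using hox, 46, yielding smu.
Using yearhop using 6, giving 2239-07-17.
Now I run lookup using rudor, and see 2233-07-17.


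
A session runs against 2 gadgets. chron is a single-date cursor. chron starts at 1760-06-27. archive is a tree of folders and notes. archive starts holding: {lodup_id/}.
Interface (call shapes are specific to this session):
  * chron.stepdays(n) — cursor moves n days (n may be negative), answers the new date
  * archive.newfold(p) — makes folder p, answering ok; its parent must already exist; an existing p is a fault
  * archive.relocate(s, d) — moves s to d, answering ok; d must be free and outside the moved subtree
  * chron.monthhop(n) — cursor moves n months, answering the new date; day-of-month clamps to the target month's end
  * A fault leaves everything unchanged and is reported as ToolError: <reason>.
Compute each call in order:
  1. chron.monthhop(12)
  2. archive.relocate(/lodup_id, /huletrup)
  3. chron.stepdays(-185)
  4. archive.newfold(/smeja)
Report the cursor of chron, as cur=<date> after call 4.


Answer: cur=1760-12-24

Derivation:
==> chron.monthhop(n: 12)
<== 1761-06-27
==> archive.relocate(s: /lodup_id, d: /huletrup)
<== ok
==> chron.stepdays(n: -185)
<== 1760-12-24
==> archive.newfold(p: /smeja)
<== ok


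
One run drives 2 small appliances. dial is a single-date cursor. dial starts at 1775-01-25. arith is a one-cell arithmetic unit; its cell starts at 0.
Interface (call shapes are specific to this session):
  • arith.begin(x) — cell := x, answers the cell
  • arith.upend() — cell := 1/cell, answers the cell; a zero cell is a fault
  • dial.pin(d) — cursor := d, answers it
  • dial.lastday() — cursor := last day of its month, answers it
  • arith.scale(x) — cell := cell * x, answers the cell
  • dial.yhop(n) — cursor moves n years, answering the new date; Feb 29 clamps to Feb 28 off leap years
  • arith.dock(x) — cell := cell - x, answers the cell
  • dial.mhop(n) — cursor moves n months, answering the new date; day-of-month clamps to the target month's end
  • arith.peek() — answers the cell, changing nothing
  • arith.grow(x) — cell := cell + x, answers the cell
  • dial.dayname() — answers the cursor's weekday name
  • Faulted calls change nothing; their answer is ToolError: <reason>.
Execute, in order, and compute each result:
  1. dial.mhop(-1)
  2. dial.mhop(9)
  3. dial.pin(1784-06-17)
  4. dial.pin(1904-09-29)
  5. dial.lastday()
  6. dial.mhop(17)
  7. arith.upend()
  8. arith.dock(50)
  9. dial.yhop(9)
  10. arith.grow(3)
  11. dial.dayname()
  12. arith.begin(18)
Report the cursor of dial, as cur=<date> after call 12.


Answer: cur=1915-02-28

Derivation:
==> mhop(-1)
<== 1774-12-25
==> mhop(9)
<== 1775-09-25
==> pin(1784-06-17)
<== 1784-06-17
==> pin(1904-09-29)
<== 1904-09-29
==> lastday()
<== 1904-09-30
==> mhop(17)
<== 1906-02-28
==> upend()
<== ToolError: reciprocal of zero
==> dock(50)
<== -50
==> yhop(9)
<== 1915-02-28
==> grow(3)
<== -47
==> dayname()
<== Sunday
==> begin(18)
<== 18


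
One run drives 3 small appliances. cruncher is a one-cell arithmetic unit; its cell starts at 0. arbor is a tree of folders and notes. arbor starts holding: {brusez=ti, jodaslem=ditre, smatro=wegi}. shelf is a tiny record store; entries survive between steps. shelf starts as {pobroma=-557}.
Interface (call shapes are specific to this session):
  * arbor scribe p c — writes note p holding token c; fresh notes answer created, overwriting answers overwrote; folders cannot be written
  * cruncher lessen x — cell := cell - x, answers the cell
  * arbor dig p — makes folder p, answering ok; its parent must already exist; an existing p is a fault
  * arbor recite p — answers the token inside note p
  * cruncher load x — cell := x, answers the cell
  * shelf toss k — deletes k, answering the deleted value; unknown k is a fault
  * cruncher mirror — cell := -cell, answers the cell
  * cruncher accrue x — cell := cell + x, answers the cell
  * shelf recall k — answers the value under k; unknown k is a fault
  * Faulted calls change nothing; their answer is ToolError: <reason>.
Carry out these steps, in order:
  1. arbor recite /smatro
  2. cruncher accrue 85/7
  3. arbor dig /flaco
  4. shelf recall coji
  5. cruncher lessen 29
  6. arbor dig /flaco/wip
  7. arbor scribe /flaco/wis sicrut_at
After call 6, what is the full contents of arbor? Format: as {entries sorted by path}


I use arbor recite passing /smatro, — result: wegi.
I call cruncher accrue passing 85/7, — result: 85/7.
Calling arbor dig passing /flaco, → ok.
I use shelf recall passing coji, — result: ToolError: no such key coji.
Using cruncher lessen passing 29, and observe -118/7.
I invoke arbor dig passing /flaco/wip, and see ok.
Invoking arbor scribe passing /flaco/wis, sicrut_at, yielding created.

Answer: {brusez=ti, flaco/, flaco/wip/, jodaslem=ditre, smatro=wegi}


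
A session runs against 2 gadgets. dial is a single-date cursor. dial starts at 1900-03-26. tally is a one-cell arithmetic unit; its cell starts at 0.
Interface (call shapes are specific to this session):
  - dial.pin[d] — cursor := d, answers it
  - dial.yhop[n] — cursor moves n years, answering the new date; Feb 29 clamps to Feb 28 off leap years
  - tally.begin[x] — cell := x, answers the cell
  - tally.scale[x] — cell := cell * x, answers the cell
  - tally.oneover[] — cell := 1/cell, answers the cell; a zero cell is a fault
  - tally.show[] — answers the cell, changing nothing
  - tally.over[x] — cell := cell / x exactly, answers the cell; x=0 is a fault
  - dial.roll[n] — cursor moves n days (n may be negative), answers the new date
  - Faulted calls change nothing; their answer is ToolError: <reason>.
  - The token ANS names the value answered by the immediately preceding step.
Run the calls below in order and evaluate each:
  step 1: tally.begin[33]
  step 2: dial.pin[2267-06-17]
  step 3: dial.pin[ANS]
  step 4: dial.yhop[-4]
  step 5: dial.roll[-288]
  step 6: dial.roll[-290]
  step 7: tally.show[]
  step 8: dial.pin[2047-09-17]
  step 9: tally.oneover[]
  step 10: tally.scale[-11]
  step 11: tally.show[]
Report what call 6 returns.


Answer: 2261-11-16

Derivation:
>>> tally.begin x=33
= 33
>>> dial.pin d=2267-06-17
= 2267-06-17
>>> dial.pin d=ANS
= 2267-06-17
>>> dial.yhop n=-4
= 2263-06-17
>>> dial.roll n=-288
= 2262-09-02
>>> dial.roll n=-290
= 2261-11-16
>>> tally.show
= 33
>>> dial.pin d=2047-09-17
= 2047-09-17
>>> tally.oneover
= 1/33
>>> tally.scale x=-11
= -1/3
>>> tally.show
= -1/3


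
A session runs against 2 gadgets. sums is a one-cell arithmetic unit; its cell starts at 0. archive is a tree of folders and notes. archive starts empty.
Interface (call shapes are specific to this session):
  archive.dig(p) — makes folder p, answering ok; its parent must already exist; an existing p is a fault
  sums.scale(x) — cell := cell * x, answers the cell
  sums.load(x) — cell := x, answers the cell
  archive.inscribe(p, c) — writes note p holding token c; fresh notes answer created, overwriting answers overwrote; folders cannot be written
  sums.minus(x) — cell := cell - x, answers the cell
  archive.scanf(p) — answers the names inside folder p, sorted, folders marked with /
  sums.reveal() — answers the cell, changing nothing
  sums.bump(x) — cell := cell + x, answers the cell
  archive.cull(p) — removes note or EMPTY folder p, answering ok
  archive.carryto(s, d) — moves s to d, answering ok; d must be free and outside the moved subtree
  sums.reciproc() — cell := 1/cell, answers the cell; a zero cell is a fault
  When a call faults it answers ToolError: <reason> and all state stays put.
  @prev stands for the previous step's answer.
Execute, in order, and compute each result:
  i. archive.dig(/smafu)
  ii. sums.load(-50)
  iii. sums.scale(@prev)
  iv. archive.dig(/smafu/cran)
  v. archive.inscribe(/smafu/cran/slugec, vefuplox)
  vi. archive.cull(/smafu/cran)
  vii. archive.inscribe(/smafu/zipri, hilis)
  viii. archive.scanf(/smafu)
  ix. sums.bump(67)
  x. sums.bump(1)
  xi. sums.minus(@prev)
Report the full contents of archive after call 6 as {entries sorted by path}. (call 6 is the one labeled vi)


Answer: {smafu/, smafu/cran/, smafu/cran/slugec=vefuplox}

Derivation:
! 1. dig(p='/smafu') ~> ok
! 2. load(x='-50') ~> -50
! 3. scale(x='@prev') ~> 2500
! 4. dig(p='/smafu/cran') ~> ok
! 5. inscribe(p='/smafu/cran/slugec', c='vefuplox') ~> created
! 6. cull(p='/smafu/cran') ~> ToolError: not empty
! 7. inscribe(p='/smafu/zipri', c='hilis') ~> created
! 8. scanf(p='/smafu') ~> [cran/, zipri]
! 9. bump(x='67') ~> 2567
! 10. bump(x='1') ~> 2568
! 11. minus(x='@prev') ~> 0


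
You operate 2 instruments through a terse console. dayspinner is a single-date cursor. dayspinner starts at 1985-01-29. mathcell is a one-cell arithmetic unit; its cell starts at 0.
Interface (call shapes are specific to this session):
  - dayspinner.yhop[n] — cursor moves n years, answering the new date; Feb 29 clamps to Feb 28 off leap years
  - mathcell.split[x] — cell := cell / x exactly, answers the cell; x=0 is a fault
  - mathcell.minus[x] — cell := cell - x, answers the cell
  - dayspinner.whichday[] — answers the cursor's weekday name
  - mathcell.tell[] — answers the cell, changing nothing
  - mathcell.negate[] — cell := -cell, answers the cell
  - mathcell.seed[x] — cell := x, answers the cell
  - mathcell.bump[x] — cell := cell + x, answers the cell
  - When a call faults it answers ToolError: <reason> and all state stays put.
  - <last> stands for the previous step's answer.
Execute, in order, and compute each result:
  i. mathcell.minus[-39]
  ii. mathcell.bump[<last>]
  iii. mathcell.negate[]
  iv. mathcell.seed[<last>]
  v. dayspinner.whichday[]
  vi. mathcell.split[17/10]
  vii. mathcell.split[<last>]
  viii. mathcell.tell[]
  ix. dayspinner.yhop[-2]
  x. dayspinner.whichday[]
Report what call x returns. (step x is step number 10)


Using mathcell.minus(-39): 39.
I use mathcell.bump(<last>), yielding 78.
I call mathcell.negate(), and observe -78.
I try mathcell.seed(<last>): -78.
Invoking dayspinner.whichday, which returns Tuesday.
I run mathcell.split(17/10), → -780/17.
Then mathcell.split(<last>), yielding 1.
Using mathcell.tell(), and get 1.
I run dayspinner.yhop(-2), giving 1983-01-29.
Now I run dayspinner.whichday(), yielding Saturday.

Answer: Saturday


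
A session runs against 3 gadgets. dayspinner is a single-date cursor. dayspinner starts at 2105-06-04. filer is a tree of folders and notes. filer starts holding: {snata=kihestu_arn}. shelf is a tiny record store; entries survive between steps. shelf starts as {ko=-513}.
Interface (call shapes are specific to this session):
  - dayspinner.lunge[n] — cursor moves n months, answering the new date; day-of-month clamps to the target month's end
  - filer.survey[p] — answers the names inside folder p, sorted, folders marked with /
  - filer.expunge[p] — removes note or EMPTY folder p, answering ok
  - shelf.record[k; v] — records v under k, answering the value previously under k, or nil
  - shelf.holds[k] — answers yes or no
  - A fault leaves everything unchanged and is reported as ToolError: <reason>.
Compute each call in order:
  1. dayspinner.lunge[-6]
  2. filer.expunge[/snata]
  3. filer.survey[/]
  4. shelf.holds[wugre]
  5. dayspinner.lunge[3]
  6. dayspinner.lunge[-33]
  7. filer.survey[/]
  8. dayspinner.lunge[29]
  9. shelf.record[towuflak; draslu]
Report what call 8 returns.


→ dayspinner.lunge(n='-6')
← 2104-12-04
→ filer.expunge(p='/snata')
← ok
→ filer.survey(p='/')
← []
→ shelf.holds(k='wugre')
← no
→ dayspinner.lunge(n='3')
← 2105-03-04
→ dayspinner.lunge(n='-33')
← 2102-06-04
→ filer.survey(p='/')
← []
→ dayspinner.lunge(n='29')
← 2104-11-04
→ shelf.record(k='towuflak', v='draslu')
← nil

Answer: 2104-11-04


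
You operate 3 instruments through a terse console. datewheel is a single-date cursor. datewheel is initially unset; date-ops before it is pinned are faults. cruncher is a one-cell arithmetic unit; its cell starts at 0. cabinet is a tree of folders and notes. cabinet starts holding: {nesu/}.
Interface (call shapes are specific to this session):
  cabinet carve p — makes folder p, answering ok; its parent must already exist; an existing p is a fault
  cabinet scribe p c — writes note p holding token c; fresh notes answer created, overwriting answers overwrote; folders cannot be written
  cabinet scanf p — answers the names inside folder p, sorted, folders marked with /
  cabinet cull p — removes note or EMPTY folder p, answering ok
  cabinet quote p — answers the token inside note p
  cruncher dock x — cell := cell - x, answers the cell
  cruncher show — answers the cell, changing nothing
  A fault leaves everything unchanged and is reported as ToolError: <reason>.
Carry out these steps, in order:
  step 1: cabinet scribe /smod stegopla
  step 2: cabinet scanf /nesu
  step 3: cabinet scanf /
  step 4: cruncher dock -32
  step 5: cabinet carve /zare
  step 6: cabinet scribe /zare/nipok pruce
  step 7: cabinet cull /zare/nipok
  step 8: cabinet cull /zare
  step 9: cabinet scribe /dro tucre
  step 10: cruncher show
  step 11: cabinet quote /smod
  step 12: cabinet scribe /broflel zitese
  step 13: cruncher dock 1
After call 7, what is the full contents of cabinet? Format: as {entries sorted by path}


Answer: {nesu/, smod=stegopla, zare/}

Derivation:
% cabinet scribe(p=/smod, c=stegopla) => created
% cabinet scanf(p=/nesu) => []
% cabinet scanf(p=/) => [nesu/, smod]
% cruncher dock(x=-32) => 32
% cabinet carve(p=/zare) => ok
% cabinet scribe(p=/zare/nipok, c=pruce) => created
% cabinet cull(p=/zare/nipok) => ok
% cabinet cull(p=/zare) => ok
% cabinet scribe(p=/dro, c=tucre) => created
% cruncher show() => 32
% cabinet quote(p=/smod) => stegopla
% cabinet scribe(p=/broflel, c=zitese) => created
% cruncher dock(x=1) => 31


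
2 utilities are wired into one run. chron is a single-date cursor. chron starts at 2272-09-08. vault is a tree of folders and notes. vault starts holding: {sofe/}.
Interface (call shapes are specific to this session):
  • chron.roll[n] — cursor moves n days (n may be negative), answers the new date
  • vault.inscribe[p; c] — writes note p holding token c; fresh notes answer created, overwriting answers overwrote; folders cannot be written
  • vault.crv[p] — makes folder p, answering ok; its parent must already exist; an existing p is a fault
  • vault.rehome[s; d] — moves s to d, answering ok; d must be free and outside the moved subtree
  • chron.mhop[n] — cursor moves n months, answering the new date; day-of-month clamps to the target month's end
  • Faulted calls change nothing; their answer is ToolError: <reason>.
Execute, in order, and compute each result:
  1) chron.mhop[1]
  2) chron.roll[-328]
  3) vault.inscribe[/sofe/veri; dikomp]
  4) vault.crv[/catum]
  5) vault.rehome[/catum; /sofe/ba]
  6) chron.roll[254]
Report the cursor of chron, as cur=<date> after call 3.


Answer: cur=2271-11-15

Derivation:
→ mhop(n=1)
← 2272-10-08
→ roll(n=-328)
← 2271-11-15
→ inscribe(p=/sofe/veri, c=dikomp)
← created
→ crv(p=/catum)
← ok
→ rehome(s=/catum, d=/sofe/ba)
← ok
→ roll(n=254)
← 2272-07-26


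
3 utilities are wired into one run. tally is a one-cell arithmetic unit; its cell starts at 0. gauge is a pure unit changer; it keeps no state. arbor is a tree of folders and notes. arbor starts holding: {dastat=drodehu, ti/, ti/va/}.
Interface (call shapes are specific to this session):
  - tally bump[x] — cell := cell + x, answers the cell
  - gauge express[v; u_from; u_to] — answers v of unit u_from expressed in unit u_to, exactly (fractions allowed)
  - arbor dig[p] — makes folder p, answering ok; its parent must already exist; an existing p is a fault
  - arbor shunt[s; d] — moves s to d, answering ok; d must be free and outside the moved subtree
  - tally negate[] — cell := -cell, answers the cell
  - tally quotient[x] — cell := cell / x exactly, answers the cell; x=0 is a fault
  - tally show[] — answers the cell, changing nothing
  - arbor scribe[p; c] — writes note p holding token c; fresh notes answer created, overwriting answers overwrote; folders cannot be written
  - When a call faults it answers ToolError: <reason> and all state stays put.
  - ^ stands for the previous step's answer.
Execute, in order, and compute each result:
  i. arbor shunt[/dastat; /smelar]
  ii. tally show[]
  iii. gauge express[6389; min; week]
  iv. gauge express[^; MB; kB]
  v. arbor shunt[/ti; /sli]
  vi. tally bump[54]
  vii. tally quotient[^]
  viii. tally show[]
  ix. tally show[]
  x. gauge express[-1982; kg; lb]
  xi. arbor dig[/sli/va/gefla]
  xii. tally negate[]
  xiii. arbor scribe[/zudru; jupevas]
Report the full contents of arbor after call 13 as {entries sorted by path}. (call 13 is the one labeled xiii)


I try arbor shunt passing s='/dastat', d='/smelar', and see ok.
I use tally show, and see 0.
Calling gauge express passing v='6389', u_from='min', u_to='week', and see 6389/10080.
I call gauge express passing v='^', u_from='MB', u_to='kB', and observe 159725/252.
I use arbor shunt passing s='/ti', d='/sli', yielding ok.
I run tally bump passing x='54', → 54.
I use tally quotient passing x='^': 1.
I run tally show(), yielding 1.
I call tally show(), and get 1.
I try gauge express passing v='-1982', u_from='kg', u_to='lb', giving -198200000000/45359237.
I invoke arbor dig passing p='/sli/va/gefla', → ok.
Next I call tally negate, and observe -1.
I call arbor scribe passing p='/zudru', c='jupevas', — result: created.

Answer: {sli/, sli/va/, sli/va/gefla/, smelar=drodehu, zudru=jupevas}


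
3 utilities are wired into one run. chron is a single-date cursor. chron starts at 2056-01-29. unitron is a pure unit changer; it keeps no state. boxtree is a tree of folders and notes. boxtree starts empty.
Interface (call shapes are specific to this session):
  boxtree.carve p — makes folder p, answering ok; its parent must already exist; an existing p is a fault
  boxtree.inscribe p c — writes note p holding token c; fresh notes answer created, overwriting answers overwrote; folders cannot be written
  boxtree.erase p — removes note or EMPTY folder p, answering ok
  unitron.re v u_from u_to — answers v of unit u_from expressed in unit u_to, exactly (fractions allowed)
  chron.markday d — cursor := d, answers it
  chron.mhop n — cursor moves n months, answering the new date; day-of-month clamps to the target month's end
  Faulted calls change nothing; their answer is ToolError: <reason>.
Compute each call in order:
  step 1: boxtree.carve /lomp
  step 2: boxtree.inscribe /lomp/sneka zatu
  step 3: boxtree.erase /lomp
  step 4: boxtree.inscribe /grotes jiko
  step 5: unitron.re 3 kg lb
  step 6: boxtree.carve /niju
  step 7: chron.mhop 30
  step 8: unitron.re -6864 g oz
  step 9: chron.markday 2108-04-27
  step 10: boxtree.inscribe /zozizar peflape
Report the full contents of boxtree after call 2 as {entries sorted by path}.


Answer: {lomp/, lomp/sneka=zatu}

Derivation:
Step: boxtree.carve[p='/lomp']
Result: ok
Step: boxtree.inscribe[p='/lomp/sneka'; c='zatu']
Result: created
Step: boxtree.erase[p='/lomp']
Result: ToolError: not empty
Step: boxtree.inscribe[p='/grotes'; c='jiko']
Result: created
Step: unitron.re[v='3'; u_from='kg'; u_to='lb']
Result: 300000000/45359237
Step: boxtree.carve[p='/niju']
Result: ok
Step: chron.mhop[n='30']
Result: 2058-07-29
Step: unitron.re[v='-6864'; u_from='g'; u_to='oz']
Result: -998400000/4123567
Step: chron.markday[d='2108-04-27']
Result: 2108-04-27
Step: boxtree.inscribe[p='/zozizar'; c='peflape']
Result: created


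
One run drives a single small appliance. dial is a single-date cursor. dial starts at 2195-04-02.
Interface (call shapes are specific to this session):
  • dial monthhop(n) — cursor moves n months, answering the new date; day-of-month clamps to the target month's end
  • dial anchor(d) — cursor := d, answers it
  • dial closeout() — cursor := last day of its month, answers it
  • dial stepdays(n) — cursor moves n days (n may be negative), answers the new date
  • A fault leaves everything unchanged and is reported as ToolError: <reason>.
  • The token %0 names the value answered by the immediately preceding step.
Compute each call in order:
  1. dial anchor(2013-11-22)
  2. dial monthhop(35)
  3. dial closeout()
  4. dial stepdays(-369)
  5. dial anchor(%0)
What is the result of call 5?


Invoking dial anchor on d='2013-11-22', which returns 2013-11-22.
Invoking dial monthhop on n='35', and see 2016-10-22.
Now I run dial closeout, which returns 2016-10-31.
I run dial stepdays on n='-369', → 2015-10-28.
I invoke dial anchor on d='%0', and get 2015-10-28.

Answer: 2015-10-28


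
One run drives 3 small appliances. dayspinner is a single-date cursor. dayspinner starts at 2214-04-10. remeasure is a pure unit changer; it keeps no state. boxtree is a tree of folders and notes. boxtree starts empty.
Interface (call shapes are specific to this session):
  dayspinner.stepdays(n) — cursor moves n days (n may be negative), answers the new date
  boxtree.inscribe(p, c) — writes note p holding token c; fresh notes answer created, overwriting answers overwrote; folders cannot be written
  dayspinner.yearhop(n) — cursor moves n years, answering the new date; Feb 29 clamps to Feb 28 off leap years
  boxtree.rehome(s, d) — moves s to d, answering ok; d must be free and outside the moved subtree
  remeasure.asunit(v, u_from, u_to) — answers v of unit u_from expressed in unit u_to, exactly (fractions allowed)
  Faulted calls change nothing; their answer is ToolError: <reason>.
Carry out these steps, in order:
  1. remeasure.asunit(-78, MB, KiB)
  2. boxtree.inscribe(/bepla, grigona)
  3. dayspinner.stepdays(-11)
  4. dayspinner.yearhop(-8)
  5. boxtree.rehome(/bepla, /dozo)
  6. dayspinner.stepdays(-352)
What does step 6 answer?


! 1. remeasure.asunit(v→-78, u_from→MB, u_to→KiB) == -609375/8
! 2. boxtree.inscribe(p→/bepla, c→grigona) == created
! 3. dayspinner.stepdays(n→-11) == 2214-03-30
! 4. dayspinner.yearhop(n→-8) == 2206-03-30
! 5. boxtree.rehome(s→/bepla, d→/dozo) == ok
! 6. dayspinner.stepdays(n→-352) == 2205-04-12

Answer: 2205-04-12


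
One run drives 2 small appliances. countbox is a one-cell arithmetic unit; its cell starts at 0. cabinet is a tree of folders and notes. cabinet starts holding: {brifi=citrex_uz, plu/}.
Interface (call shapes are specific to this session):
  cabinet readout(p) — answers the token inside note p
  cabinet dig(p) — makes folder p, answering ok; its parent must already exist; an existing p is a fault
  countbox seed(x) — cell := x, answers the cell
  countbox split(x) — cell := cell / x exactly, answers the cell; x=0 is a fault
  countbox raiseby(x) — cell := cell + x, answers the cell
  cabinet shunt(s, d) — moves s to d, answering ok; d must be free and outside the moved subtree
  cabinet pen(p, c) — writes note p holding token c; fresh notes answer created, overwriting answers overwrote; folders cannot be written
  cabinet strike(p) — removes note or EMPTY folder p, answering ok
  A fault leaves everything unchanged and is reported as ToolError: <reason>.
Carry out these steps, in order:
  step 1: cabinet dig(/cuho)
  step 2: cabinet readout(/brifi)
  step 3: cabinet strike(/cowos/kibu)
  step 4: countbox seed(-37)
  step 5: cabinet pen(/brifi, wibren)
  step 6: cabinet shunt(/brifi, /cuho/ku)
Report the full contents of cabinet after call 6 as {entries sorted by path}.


Answer: {cuho/, cuho/ku=wibren, plu/}

Derivation:
! cabinet dig(p='/cuho') : ok
! cabinet readout(p='/brifi') : citrex_uz
! cabinet strike(p='/cowos/kibu') : ToolError: not found
! countbox seed(x='-37') : -37
! cabinet pen(p='/brifi', c='wibren') : overwrote
! cabinet shunt(s='/brifi', d='/cuho/ku') : ok


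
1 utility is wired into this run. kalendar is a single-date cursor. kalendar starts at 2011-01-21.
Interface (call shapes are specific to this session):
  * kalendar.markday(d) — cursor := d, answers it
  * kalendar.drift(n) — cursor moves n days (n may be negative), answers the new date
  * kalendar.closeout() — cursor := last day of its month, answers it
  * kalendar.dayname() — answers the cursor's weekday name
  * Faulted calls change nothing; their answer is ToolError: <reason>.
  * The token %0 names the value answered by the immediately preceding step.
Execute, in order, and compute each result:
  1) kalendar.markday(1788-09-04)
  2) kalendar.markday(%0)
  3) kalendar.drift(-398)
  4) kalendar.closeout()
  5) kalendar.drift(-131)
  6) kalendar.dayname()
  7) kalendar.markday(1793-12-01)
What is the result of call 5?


Answer: 1787-04-22

Derivation:
>> kalendar.markday(1788-09-04)
<< 1788-09-04
>> kalendar.markday(%0)
<< 1788-09-04
>> kalendar.drift(-398)
<< 1787-08-03
>> kalendar.closeout()
<< 1787-08-31
>> kalendar.drift(-131)
<< 1787-04-22
>> kalendar.dayname()
<< Sunday
>> kalendar.markday(1793-12-01)
<< 1793-12-01


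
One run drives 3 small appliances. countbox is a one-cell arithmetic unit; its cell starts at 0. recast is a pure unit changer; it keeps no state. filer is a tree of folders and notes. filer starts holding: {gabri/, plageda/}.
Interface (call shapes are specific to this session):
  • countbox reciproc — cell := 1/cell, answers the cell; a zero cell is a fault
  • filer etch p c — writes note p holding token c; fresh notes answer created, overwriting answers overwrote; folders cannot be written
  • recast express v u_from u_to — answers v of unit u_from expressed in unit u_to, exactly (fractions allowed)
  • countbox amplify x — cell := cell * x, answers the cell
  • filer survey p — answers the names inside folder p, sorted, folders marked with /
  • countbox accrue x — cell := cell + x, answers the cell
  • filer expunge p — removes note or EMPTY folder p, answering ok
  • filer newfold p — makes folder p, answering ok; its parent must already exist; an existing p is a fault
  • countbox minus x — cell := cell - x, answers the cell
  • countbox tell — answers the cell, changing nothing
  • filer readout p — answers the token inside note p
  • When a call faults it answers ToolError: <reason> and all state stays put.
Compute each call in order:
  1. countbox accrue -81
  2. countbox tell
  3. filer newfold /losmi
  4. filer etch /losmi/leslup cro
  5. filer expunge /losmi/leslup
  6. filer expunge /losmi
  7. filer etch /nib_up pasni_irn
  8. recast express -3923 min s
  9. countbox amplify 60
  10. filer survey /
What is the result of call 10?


Answer: [gabri/, nib_up, plageda/]

Derivation:
! 1. countbox accrue(x: -81) == -81
! 2. countbox tell() == -81
! 3. filer newfold(p: /losmi) == ok
! 4. filer etch(p: /losmi/leslup, c: cro) == created
! 5. filer expunge(p: /losmi/leslup) == ok
! 6. filer expunge(p: /losmi) == ok
! 7. filer etch(p: /nib_up, c: pasni_irn) == created
! 8. recast express(v: -3923, u_from: min, u_to: s) == -235380
! 9. countbox amplify(x: 60) == -4860
! 10. filer survey(p: /) == [gabri/, nib_up, plageda/]


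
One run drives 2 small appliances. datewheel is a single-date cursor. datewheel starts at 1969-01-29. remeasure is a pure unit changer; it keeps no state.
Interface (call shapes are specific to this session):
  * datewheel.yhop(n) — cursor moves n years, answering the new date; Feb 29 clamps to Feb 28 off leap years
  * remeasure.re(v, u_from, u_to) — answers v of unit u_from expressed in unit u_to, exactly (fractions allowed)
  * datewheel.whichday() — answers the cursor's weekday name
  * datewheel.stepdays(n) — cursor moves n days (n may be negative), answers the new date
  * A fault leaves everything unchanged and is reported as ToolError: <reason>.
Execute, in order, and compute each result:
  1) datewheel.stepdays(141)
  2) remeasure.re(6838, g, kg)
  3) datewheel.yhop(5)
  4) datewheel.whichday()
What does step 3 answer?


-> datewheel.stepdays(n=141)
<- 1969-06-19
-> remeasure.re(v=6838, u_from=g, u_to=kg)
<- 3419/500
-> datewheel.yhop(n=5)
<- 1974-06-19
-> datewheel.whichday()
<- Wednesday

Answer: 1974-06-19
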